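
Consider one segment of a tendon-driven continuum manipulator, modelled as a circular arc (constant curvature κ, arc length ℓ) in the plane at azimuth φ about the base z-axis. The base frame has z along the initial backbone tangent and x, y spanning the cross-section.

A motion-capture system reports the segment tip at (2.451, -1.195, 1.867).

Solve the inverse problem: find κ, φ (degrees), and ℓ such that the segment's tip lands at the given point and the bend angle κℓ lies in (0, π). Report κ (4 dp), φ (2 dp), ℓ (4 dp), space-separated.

ρ = √(x²+y²) = √(2.451² + -1.195²) = 2.72680
φ = atan2(y, x) mod 360° = atan2(-1.195, 2.451) = 334.0082°
|p|² = ρ² + z² = 2.72680² + 1.867² = 10.92112
κ = 2ρ / |p|² = 2×2.72680 / 10.92112 = 0.49936
θ = 2·atan2(ρ, z) = 2·atan2(2.72680, 1.867) = 1.94084 rad
ℓ = θ/κ = 1.94084/0.49936 = 3.88664

0.4994 334.01 3.8866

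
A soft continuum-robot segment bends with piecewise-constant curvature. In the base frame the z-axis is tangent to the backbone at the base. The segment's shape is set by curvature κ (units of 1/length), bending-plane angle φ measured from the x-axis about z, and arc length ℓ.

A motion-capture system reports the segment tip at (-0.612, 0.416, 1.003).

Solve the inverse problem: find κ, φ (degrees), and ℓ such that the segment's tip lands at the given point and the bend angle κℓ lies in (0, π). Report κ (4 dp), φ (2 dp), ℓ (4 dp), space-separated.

ρ = √(x²+y²) = √(-0.612² + 0.416²) = 0.74000
φ = atan2(y, x) mod 360° = atan2(0.416, -0.612) = 145.7945°
|p|² = ρ² + z² = 0.74000² + 1.003² = 1.55361
κ = 2ρ / |p|² = 2×0.74000 / 1.55361 = 0.95262
θ = 2·atan2(ρ, z) = 2·atan2(0.74000, 1.003) = 1.27128 rad
ℓ = θ/κ = 1.27128/0.95262 = 1.33451

0.9526 145.79 1.3345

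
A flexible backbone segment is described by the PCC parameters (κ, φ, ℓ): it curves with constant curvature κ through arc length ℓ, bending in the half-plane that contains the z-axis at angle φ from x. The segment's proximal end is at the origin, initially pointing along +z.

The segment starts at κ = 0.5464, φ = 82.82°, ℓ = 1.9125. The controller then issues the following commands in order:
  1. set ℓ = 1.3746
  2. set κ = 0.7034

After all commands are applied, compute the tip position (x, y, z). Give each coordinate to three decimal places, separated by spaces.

initial: κ=0.5464, φ=82.82°, ℓ=1.9125
cmd 1: set ℓ=1.3746 → (κ,φ,ℓ)=(0.5464,82.82°,1.3746) → tip=(0.0615,0.4885,1.2490)
cmd 2: set κ=0.7034 → (κ,φ,ℓ)=(0.7034,82.82°,1.3746) → tip=(0.0768,0.6095,1.1702)

0.077 0.610 1.170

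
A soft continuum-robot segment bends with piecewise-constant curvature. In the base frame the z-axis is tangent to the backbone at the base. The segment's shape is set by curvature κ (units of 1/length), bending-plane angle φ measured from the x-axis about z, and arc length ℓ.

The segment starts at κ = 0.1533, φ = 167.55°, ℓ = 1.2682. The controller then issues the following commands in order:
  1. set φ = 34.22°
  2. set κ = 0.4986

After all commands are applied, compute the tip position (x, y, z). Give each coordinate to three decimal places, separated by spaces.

initial: κ=0.1533, φ=167.55°, ℓ=1.2682
cmd 1: set φ=34.22° → (κ,φ,ℓ)=(0.1533,34.22°,1.2682) → tip=(0.1016,0.0691,1.2602)
cmd 2: set κ=0.4986 → (κ,φ,ℓ)=(0.4986,34.22°,1.2682) → tip=(0.3206,0.2181,1.1854)

0.321 0.218 1.185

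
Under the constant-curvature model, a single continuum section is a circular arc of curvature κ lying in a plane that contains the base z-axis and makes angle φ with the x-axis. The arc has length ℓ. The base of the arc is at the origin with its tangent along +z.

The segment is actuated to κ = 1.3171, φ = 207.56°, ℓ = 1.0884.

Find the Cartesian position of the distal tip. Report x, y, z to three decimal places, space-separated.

-0.581 -0.303 0.752

θ = κ·ℓ = 1.3171 × 1.0884 = 1.43353 rad
ρ = (1 − cos θ)/κ = (1 − 0.13683)/1.3171 = 0.65535
z = sin θ / κ = 0.99059/1.3171 = 0.75210
x = ρ cos φ = 0.65535 × cos(207.56°) = -0.58099
y = ρ sin φ = 0.65535 × sin(207.56°) = -0.30322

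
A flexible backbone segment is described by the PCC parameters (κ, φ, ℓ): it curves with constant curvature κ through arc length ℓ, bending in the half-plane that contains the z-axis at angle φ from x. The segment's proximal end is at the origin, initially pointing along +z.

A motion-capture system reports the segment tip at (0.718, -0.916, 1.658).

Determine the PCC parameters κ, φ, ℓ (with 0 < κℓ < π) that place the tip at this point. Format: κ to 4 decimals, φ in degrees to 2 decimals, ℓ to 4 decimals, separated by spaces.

0.5672 308.09 2.1579

ρ = √(x²+y²) = √(0.718² + -0.916²) = 1.16386
φ = atan2(y, x) mod 360° = atan2(-0.916, 0.718) = 308.0909°
|p|² = ρ² + z² = 1.16386² + 1.658² = 4.10354
κ = 2ρ / |p|² = 2×1.16386 / 4.10354 = 0.56725
θ = 2·atan2(ρ, z) = 2·atan2(1.16386, 1.658) = 1.22409 rad
ℓ = θ/κ = 1.22409/0.56725 = 2.15795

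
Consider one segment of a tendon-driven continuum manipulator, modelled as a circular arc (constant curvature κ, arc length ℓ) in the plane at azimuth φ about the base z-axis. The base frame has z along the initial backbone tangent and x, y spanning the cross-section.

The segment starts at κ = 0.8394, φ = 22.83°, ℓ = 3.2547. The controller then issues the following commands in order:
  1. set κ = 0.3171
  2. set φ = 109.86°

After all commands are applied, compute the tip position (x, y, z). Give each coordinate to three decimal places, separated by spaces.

initial: κ=0.8394, φ=22.83°, ℓ=3.2547
cmd 1: set κ=0.3171 → (κ,φ,ℓ)=(0.3171,22.83°,3.2547) → tip=(1.4153,0.5958,2.7069)
cmd 2: set φ=109.86° → (κ,φ,ℓ)=(0.3171,109.86°,3.2547) → tip=(-0.5217,1.4443,2.7069)

-0.522 1.444 2.707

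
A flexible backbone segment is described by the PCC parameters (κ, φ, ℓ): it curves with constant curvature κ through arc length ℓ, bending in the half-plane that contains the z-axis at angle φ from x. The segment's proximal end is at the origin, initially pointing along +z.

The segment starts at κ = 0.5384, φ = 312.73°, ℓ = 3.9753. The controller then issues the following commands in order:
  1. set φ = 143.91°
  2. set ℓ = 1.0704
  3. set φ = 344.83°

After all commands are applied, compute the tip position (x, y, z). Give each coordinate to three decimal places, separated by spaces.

initial: κ=0.5384, φ=312.73°, ℓ=3.9753
cmd 1: set φ=143.91° → (κ,φ,ℓ)=(0.5384,143.91°,3.9753) → tip=(-2.3102,1.6840,1.5642)
cmd 2: set ℓ=1.0704 → (κ,φ,ℓ)=(0.5384,143.91°,1.0704) → tip=(-0.2424,0.1767,1.0121)
cmd 3: set φ=344.83° → (κ,φ,ℓ)=(0.5384,344.83°,1.0704) → tip=(0.2895,-0.0785,1.0121)

0.290 -0.079 1.012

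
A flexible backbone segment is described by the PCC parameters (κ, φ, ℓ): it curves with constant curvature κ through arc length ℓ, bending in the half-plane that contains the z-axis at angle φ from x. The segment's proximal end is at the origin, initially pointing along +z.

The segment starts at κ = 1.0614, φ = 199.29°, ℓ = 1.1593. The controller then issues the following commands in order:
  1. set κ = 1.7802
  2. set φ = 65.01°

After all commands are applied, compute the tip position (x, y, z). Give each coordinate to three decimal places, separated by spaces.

0.350 0.750 0.495

initial: κ=1.0614, φ=199.29°, ℓ=1.1593
cmd 1: set κ=1.7802 → (κ,φ,ℓ)=(1.7802,199.29°,1.1593) → tip=(-0.7811,-0.2734,0.4948)
cmd 2: set φ=65.01° → (κ,φ,ℓ)=(1.7802,65.01°,1.1593) → tip=(0.3496,0.7501,0.4948)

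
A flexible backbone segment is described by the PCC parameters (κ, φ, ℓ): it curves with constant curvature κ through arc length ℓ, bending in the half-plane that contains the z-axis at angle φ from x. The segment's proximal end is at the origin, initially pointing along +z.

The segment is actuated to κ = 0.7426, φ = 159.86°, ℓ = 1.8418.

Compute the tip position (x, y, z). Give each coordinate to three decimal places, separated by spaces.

θ = κ·ℓ = 0.7426 × 1.8418 = 1.36772 rad
ρ = (1 − cos θ)/κ = (1 − 0.20168)/0.7426 = 1.07503
z = sin θ / κ = 0.97945/0.7426 = 1.31895
x = ρ cos φ = 1.07503 × cos(159.86°) = -1.00930
y = ρ sin φ = 1.07503 × sin(159.86°) = 0.37015

-1.009 0.370 1.319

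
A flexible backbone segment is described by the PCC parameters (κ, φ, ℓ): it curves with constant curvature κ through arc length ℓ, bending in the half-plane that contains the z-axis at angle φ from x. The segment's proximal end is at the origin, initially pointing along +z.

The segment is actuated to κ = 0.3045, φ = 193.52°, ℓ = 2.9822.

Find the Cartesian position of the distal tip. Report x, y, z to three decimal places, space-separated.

-1.228 -0.295 2.589

θ = κ·ℓ = 0.3045 × 2.9822 = 0.90808 rad
ρ = (1 − cos θ)/κ = (1 − 0.61526)/0.3045 = 1.26351
z = sin θ / κ = 0.78832/0.3045 = 2.58891
x = ρ cos φ = 1.26351 × cos(193.52°) = -1.22850
y = ρ sin φ = 1.26351 × sin(193.52°) = -0.29539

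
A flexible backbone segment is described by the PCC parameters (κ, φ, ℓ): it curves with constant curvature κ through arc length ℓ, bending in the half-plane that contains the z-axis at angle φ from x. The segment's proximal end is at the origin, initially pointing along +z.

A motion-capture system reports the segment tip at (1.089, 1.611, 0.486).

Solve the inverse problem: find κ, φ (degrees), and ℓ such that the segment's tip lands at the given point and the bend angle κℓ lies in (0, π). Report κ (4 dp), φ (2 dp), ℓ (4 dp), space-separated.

0.9681 55.94 2.7393

ρ = √(x²+y²) = √(1.089² + 1.611²) = 1.94454
φ = atan2(y, x) mod 360° = atan2(1.611, 1.089) = 55.9422°
|p|² = ρ² + z² = 1.94454² + 0.486² = 4.01744
κ = 2ρ / |p|² = 2×1.94454 / 4.01744 = 0.96805
θ = 2·atan2(ρ, z) = 2·atan2(1.94454, 0.486) = 2.65177 rad
ℓ = θ/κ = 2.65177/0.96805 = 2.73928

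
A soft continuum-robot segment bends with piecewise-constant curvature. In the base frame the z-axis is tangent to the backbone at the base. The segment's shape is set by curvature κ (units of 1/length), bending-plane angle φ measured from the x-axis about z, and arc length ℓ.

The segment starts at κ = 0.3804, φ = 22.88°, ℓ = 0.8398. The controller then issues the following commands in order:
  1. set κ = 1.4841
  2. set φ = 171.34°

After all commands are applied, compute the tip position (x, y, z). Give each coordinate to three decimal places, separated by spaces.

-0.454 0.069 0.639

initial: κ=0.3804, φ=22.88°, ℓ=0.8398
cmd 1: set κ=1.4841 → (κ,φ,ℓ)=(1.4841,22.88°,0.8398) → tip=(0.4229,0.1785,0.6387)
cmd 2: set φ=171.34° → (κ,φ,ℓ)=(1.4841,171.34°,0.8398) → tip=(-0.4538,0.0691,0.6387)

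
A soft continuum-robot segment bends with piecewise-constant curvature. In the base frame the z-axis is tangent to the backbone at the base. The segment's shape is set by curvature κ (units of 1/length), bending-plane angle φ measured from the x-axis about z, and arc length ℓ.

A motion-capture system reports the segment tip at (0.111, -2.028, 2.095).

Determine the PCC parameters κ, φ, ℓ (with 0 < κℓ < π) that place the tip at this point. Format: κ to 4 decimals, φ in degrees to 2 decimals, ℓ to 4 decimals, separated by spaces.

0.4771 273.13 3.2274

ρ = √(x²+y²) = √(0.111² + -2.028²) = 2.03104
φ = atan2(y, x) mod 360° = atan2(-2.028, 0.111) = 273.1329°
|p|² = ρ² + z² = 2.03104² + 2.095² = 8.51413
κ = 2ρ / |p|² = 2×2.03104 / 8.51413 = 0.47710
θ = 2·atan2(ρ, z) = 2·atan2(2.03104, 2.095) = 1.53979 rad
ℓ = θ/κ = 1.53979/0.47710 = 3.22742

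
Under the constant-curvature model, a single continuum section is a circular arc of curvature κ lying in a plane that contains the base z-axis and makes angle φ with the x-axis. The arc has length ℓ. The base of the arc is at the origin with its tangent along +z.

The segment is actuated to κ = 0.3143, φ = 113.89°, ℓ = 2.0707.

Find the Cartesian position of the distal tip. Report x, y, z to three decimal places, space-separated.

-0.263 0.595 1.928

θ = κ·ℓ = 0.3143 × 2.0707 = 0.65082 rad
ρ = (1 − cos θ)/κ = (1 − 0.79559)/0.3143 = 0.65038
z = sin θ / κ = 0.60584/0.3143 = 1.92758
x = ρ cos φ = 0.65038 × cos(113.89°) = -0.26339
y = ρ sin φ = 0.65038 × sin(113.89°) = 0.59466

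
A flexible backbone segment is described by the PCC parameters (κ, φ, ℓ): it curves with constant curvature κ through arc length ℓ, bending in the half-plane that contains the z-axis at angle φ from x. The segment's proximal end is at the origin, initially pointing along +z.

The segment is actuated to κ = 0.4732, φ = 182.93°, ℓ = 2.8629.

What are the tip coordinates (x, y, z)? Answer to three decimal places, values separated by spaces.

-1.658 -0.085 2.064

θ = κ·ℓ = 0.4732 × 2.8629 = 1.35472 rad
ρ = (1 − cos θ)/κ = (1 − 0.21439)/0.4732 = 1.66020
z = sin θ / κ = 0.97675/0.4732 = 2.06413
x = ρ cos φ = 1.66020 × cos(182.93°) = -1.65803
y = ρ sin φ = 1.66020 × sin(182.93°) = -0.08486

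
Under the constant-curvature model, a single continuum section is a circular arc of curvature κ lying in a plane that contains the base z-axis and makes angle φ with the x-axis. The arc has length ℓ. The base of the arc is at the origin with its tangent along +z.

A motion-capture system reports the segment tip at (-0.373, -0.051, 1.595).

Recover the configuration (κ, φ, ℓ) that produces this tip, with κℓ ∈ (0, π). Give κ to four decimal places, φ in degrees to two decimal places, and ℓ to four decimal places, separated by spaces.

ρ = √(x²+y²) = √(-0.373² + -0.051²) = 0.37647
φ = atan2(y, x) mod 360° = atan2(-0.051, -0.373) = 187.7857°
|p|² = ρ² + z² = 0.37647² + 1.595² = 2.68575
κ = 2ρ / |p|² = 2×0.37647 / 2.68575 = 0.28035
θ = 2·atan2(ρ, z) = 2·atan2(0.37647, 1.595) = 0.46358 rad
ℓ = θ/κ = 0.46358/0.28035 = 1.65359

0.2803 187.79 1.6536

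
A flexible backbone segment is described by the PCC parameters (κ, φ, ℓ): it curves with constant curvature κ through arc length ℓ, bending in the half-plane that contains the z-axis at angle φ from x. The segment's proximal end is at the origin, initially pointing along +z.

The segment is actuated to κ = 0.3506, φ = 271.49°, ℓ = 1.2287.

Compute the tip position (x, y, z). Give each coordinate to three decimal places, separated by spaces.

θ = κ·ℓ = 0.3506 × 1.2287 = 0.43078 rad
ρ = (1 − cos θ)/κ = (1 − 0.90864)/0.3506 = 0.26058
z = sin θ / κ = 0.41758/0.3506 = 1.19105
x = ρ cos φ = 0.26058 × cos(271.49°) = 0.00678
y = ρ sin φ = 0.26058 × sin(271.49°) = -0.26050

0.007 -0.260 1.191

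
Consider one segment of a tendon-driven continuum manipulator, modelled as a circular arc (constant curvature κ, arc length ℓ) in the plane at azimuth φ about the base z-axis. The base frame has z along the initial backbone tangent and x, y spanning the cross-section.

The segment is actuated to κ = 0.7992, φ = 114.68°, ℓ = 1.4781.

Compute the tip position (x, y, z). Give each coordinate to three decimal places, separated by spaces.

θ = κ·ℓ = 0.7992 × 1.4781 = 1.18130 rad
ρ = (1 − cos θ)/κ = (1 − 0.37972)/0.7992 = 0.77612
z = sin θ / κ = 0.92510/0.7992 = 1.15753
x = ρ cos φ = 0.77612 × cos(114.68°) = -0.32407
y = ρ sin φ = 0.77612 × sin(114.68°) = 0.70522

-0.324 0.705 1.158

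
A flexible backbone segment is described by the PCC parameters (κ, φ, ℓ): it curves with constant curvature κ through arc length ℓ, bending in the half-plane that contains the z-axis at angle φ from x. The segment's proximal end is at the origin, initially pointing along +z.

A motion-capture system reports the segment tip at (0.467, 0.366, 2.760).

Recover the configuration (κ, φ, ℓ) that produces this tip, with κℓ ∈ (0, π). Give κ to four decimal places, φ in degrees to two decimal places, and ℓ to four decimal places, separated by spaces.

0.1489 38.09 2.8443

ρ = √(x²+y²) = √(0.467² + 0.366²) = 0.59333
φ = atan2(y, x) mod 360° = atan2(0.366, 0.467) = 38.0867°
|p|² = ρ² + z² = 0.59333² + 2.760² = 7.96964
κ = 2ρ / |p|² = 2×0.59333 / 7.96964 = 0.14890
θ = 2·atan2(ρ, z) = 2·atan2(0.59333, 2.760) = 0.42351 rad
ℓ = θ/κ = 0.42351/0.14890 = 2.84426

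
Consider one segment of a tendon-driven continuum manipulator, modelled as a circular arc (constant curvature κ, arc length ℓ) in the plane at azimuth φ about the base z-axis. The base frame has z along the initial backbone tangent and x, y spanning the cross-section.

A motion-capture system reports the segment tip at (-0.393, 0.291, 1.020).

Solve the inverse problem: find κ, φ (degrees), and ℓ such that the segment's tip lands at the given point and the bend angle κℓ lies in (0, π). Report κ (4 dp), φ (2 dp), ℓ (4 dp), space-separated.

0.7644 143.48 1.1697

ρ = √(x²+y²) = √(-0.393² + 0.291²) = 0.48901
φ = atan2(y, x) mod 360° = atan2(0.291, -0.393) = 143.4816°
|p|² = ρ² + z² = 0.48901² + 1.020² = 1.27953
κ = 2ρ / |p|² = 2×0.48901 / 1.27953 = 0.76436
θ = 2·atan2(ρ, z) = 2·atan2(0.48901, 1.020) = 0.89410 rad
ℓ = θ/κ = 0.89410/0.76436 = 1.16974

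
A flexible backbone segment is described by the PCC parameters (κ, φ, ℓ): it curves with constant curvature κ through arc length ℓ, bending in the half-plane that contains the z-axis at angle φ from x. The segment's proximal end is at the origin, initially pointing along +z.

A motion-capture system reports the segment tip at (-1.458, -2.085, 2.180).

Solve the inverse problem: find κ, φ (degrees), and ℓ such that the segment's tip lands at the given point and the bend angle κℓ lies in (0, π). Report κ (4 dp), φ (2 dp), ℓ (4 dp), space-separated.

0.4533 235.04 3.8048

ρ = √(x²+y²) = √(-1.458² + -2.085²) = 2.54421
φ = atan2(y, x) mod 360° = atan2(-2.085, -1.458) = 235.0357°
|p|² = ρ² + z² = 2.54421² + 2.180² = 11.22539
κ = 2ρ / |p|² = 2×2.54421 / 11.22539 = 0.45330
θ = 2·atan2(ρ, z) = 2·atan2(2.54421, 2.180) = 1.72468 rad
ℓ = θ/κ = 1.72468/0.45330 = 3.80476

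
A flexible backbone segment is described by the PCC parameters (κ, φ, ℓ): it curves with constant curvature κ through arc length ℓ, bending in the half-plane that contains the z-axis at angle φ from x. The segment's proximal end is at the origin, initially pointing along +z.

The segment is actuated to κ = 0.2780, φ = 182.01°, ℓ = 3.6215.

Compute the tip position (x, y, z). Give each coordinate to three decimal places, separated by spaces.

-1.673 -0.059 3.040

θ = κ·ℓ = 0.2780 × 3.6215 = 1.00678 rad
ρ = (1 − cos θ)/κ = (1 − 0.53459)/0.2780 = 1.67415
z = sin θ / κ = 0.84511/0.2780 = 3.03998
x = ρ cos φ = 1.67415 × cos(182.01°) = -1.67312
y = ρ sin φ = 1.67415 × sin(182.01°) = -0.05872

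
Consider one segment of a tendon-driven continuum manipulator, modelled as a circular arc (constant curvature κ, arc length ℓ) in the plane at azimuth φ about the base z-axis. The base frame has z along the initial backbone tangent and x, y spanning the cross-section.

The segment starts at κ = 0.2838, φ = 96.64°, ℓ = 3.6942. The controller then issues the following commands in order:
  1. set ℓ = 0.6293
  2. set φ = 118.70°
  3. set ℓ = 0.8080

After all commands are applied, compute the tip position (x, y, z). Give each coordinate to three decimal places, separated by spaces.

-0.044 0.081 0.801

initial: κ=0.2838, φ=96.64°, ℓ=3.6942
cmd 1: set ℓ=0.6293 → (κ,φ,ℓ)=(0.2838,96.64°,0.6293) → tip=(-0.0065,0.0557,0.6260)
cmd 2: set φ=118.70° → (κ,φ,ℓ)=(0.2838,118.70°,0.6293) → tip=(-0.0269,0.0492,0.6260)
cmd 3: set ℓ=0.8080 → (κ,φ,ℓ)=(0.2838,118.70°,0.8080) → tip=(-0.0443,0.0809,0.8009)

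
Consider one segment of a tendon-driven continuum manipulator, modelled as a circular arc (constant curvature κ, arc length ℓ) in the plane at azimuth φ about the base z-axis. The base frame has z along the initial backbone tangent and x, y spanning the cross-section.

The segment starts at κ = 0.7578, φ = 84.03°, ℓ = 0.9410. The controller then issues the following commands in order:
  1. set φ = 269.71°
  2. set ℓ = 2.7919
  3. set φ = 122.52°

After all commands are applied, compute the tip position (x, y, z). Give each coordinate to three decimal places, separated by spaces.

-1.077 1.689 1.128

initial: κ=0.7578, φ=84.03°, ℓ=0.9410
cmd 1: set φ=269.71° → (κ,φ,ℓ)=(0.7578,269.71°,0.9410) → tip=(-0.0016,-0.3215,0.8633)
cmd 2: set ℓ=2.7919 → (κ,φ,ℓ)=(0.7578,269.71°,2.7919) → tip=(-0.0101,-2.0036,1.1285)
cmd 3: set φ=122.52° → (κ,φ,ℓ)=(0.7578,122.52°,2.7919) → tip=(-1.0771,1.6895,1.1285)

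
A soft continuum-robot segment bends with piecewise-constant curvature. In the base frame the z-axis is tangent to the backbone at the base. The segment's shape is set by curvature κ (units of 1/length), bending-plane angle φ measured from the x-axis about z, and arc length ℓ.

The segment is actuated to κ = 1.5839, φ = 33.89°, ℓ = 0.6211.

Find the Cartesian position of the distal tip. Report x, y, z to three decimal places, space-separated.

θ = κ·ℓ = 1.5839 × 0.6211 = 0.98376 rad
ρ = (1 − cos θ)/κ = (1 − 0.55390)/1.5839 = 0.28165
z = sin θ / κ = 0.83259/1.5839 = 0.52566
x = ρ cos φ = 0.28165 × cos(33.89°) = 0.23380
y = ρ sin φ = 0.28165 × sin(33.89°) = 0.15705

0.234 0.157 0.526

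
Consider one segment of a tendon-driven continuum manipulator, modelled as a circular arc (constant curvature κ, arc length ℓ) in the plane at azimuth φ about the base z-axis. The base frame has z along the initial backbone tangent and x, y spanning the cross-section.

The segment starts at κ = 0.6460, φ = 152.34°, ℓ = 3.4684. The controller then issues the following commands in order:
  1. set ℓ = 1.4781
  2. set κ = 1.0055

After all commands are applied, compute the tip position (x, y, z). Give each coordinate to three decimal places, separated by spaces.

initial: κ=0.6460, φ=152.34°, ℓ=3.4684
cmd 1: set ℓ=1.4781 → (κ,φ,ℓ)=(0.6460,152.34°,1.4781) → tip=(-0.5790,0.3034,1.2635)
cmd 2: set κ=1.0055 → (κ,φ,ℓ)=(1.0055,152.34°,1.4781) → tip=(-0.8065,0.4227,0.9910)

-0.806 0.423 0.991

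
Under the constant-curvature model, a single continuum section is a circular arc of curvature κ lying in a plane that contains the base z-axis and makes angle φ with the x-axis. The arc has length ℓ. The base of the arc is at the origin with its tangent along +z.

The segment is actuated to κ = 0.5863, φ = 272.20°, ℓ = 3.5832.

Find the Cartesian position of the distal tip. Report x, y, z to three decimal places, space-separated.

0.099 -2.566 1.472

θ = κ·ℓ = 0.5863 × 3.5832 = 2.10083 rad
ρ = (1 − cos θ)/κ = (1 − -0.50556)/0.5863 = 2.56790
z = sin θ / κ = 0.86279/0.5863 = 1.47158
x = ρ cos φ = 2.56790 × cos(272.20°) = 0.09858
y = ρ sin φ = 2.56790 × sin(272.20°) = -2.56601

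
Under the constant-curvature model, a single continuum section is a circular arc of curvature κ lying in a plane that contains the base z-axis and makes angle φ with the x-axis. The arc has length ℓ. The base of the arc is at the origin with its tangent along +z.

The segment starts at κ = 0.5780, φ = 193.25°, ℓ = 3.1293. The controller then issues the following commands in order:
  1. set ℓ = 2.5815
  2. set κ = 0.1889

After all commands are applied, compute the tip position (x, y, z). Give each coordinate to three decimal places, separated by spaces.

initial: κ=0.5780, φ=193.25°, ℓ=3.1293
cmd 1: set ℓ=2.5815 → (κ,φ,ℓ)=(0.5780,193.25°,2.5815) → tip=(-1.5517,-0.3654,1.7248)
cmd 2: set κ=0.1889 → (κ,φ,ℓ)=(0.1889,193.25°,2.5815) → tip=(-0.6006,-0.1414,2.4804)

-0.601 -0.141 2.480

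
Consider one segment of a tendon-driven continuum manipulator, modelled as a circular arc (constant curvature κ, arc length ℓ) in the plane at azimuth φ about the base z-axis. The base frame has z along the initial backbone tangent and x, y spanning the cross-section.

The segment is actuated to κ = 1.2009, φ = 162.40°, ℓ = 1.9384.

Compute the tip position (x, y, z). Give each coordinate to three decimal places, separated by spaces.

θ = κ·ℓ = 1.2009 × 1.9384 = 2.32782 rad
ρ = (1 − cos θ)/κ = (1 − -0.68676)/1.2009 = 1.40458
z = sin θ / κ = 0.72688/1.2009 = 0.60528
x = ρ cos φ = 1.40458 × cos(162.40°) = -1.33884
y = ρ sin φ = 1.40458 × sin(162.40°) = 0.42470

-1.339 0.425 0.605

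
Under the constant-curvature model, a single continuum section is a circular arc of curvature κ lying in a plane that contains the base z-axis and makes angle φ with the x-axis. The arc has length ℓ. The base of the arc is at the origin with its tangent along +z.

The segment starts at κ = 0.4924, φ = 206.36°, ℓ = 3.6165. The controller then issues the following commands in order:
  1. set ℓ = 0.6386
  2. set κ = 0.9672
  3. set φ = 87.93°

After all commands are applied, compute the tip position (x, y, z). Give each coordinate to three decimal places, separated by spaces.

initial: κ=0.4924, φ=206.36°, ℓ=3.6165
cmd 1: set ℓ=0.6386 → (κ,φ,ℓ)=(0.4924,206.36°,0.6386) → tip=(-0.0892,-0.0442,0.6281)
cmd 2: set κ=0.9672 → (κ,φ,ℓ)=(0.9672,206.36°,0.6386) → tip=(-0.1712,-0.0848,0.5988)
cmd 3: set φ=87.93° → (κ,φ,ℓ)=(0.9672,87.93°,0.6386) → tip=(0.0069,0.1909,0.5988)

0.007 0.191 0.599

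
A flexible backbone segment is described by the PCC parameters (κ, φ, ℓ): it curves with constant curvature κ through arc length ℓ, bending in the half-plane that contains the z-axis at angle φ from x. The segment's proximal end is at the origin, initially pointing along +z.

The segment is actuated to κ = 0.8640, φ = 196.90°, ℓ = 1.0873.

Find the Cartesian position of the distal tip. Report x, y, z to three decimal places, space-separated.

θ = κ·ℓ = 0.8640 × 1.0873 = 0.93943 rad
ρ = (1 − cos θ)/κ = (1 − 0.59025)/0.8640 = 0.47425
z = sin θ / κ = 0.80722/0.8640 = 0.93428
x = ρ cos φ = 0.47425 × cos(196.90°) = -0.45377
y = ρ sin φ = 0.47425 × sin(196.90°) = -0.13786

-0.454 -0.138 0.934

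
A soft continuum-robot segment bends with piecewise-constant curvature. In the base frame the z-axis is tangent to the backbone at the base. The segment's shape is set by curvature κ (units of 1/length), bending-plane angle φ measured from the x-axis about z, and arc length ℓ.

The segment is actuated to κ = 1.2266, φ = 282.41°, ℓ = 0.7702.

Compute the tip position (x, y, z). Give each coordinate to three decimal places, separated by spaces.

θ = κ·ℓ = 1.2266 × 0.7702 = 0.94473 rad
ρ = (1 − cos θ)/κ = (1 − 0.58596)/1.2266 = 0.33755
z = sin θ / κ = 0.81034/1.2266 = 0.66064
x = ρ cos φ = 0.33755 × cos(282.41°) = 0.07254
y = ρ sin φ = 0.33755 × sin(282.41°) = -0.32966

0.073 -0.330 0.661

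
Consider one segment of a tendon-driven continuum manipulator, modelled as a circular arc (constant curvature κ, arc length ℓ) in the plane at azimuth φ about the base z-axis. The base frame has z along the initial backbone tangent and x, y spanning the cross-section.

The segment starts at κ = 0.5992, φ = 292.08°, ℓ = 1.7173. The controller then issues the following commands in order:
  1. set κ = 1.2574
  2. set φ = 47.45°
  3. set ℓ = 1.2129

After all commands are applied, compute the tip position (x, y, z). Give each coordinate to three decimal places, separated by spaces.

initial: κ=0.5992, φ=292.08°, ℓ=1.7173
cmd 1: set κ=1.2574 → (κ,φ,ℓ)=(1.2574,292.08°,1.7173) → tip=(0.4649,-1.1461,0.6615)
cmd 2: set φ=47.45° → (κ,φ,ℓ)=(1.2574,47.45°,1.7173) → tip=(0.8364,0.9111,0.6615)
cmd 3: set ℓ=1.2129 → (κ,φ,ℓ)=(1.2574,47.45°,1.2129) → tip=(0.5132,0.5591,0.7945)

0.513 0.559 0.794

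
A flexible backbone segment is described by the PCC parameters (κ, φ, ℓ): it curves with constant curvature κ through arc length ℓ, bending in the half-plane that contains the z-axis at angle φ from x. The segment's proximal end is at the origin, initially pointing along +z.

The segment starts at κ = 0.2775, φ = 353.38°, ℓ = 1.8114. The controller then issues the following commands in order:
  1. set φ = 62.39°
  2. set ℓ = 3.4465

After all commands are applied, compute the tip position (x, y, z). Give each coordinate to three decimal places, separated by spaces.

initial: κ=0.2775, φ=353.38°, ℓ=1.8114
cmd 1: set φ=62.39° → (κ,φ,ℓ)=(0.2775,62.39°,1.8114) → tip=(0.2066,0.3950,1.7361)
cmd 2: set ℓ=3.4465 → (κ,φ,ℓ)=(0.2775,62.39°,3.4465) → tip=(0.7073,1.3525,2.9446)

0.707 1.352 2.945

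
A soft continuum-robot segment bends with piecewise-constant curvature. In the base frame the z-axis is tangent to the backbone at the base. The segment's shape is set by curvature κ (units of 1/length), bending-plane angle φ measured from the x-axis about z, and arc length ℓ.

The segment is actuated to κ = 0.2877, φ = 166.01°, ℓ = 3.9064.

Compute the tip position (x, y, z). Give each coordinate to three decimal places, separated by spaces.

θ = κ·ℓ = 0.2877 × 3.9064 = 1.12387 rad
ρ = (1 − cos θ)/κ = (1 − 0.43219)/0.2877 = 1.97360
z = sin θ / κ = 0.90178/0.2877 = 3.13445
x = ρ cos φ = 1.97360 × cos(166.01°) = -1.91506
y = ρ sin φ = 1.97360 × sin(166.01°) = 0.47712

-1.915 0.477 3.134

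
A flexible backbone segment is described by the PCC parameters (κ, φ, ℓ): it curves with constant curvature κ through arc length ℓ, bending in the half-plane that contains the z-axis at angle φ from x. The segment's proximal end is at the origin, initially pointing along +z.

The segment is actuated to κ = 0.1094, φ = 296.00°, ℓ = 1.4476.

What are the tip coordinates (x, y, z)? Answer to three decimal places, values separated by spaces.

θ = κ·ℓ = 0.1094 × 1.4476 = 0.15837 rad
ρ = (1 − cos θ)/κ = (1 − 0.98749)/0.1094 = 0.11439
z = sin θ / κ = 0.15771/0.1094 = 1.44156
x = ρ cos φ = 0.11439 × cos(296.00°) = 0.05014
y = ρ sin φ = 0.11439 × sin(296.00°) = -0.10281

0.050 -0.103 1.442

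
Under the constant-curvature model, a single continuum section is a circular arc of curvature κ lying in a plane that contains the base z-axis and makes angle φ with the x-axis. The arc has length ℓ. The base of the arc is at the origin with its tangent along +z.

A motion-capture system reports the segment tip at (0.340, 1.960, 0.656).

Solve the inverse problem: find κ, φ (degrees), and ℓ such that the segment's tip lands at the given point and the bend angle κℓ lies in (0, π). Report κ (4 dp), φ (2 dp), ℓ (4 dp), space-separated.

0.9068 80.16 2.7620

ρ = √(x²+y²) = √(0.340² + 1.960²) = 1.98927
φ = atan2(y, x) mod 360° = atan2(1.960, 0.340) = 80.1589°
|p|² = ρ² + z² = 1.98927² + 0.656² = 4.38754
κ = 2ρ / |p|² = 2×1.98927 / 4.38754 = 0.90678
θ = 2·atan2(ρ, z) = 2·atan2(1.98927, 0.656) = 2.50451 rad
ℓ = θ/κ = 2.50451/0.90678 = 2.76198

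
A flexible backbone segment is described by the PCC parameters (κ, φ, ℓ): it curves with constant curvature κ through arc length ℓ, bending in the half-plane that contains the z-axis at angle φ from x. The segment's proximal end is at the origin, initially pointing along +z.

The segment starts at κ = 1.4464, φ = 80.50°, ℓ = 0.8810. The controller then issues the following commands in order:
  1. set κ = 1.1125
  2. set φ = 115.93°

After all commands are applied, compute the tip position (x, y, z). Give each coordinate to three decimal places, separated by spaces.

initial: κ=1.4464, φ=80.50°, ℓ=0.8810
cmd 1: set κ=1.1125 → (κ,φ,ℓ)=(1.1125,80.50°,0.8810) → tip=(0.0657,0.3928,0.7466)
cmd 2: set φ=115.93° → (κ,φ,ℓ)=(1.1125,115.93°,0.8810) → tip=(-0.1742,0.3582,0.7466)

-0.174 0.358 0.747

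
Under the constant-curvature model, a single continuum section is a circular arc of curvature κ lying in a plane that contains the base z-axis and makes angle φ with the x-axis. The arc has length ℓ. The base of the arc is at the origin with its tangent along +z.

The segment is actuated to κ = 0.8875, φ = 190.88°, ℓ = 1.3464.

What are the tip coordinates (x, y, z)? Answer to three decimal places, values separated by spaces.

-0.700 -0.135 1.048

θ = κ·ℓ = 0.8875 × 1.3464 = 1.19493 rad
ρ = (1 − cos θ)/κ = (1 − 0.36708)/0.8875 = 0.71315
z = sin θ / κ = 0.93019/0.8875 = 1.04810
x = ρ cos φ = 0.71315 × cos(190.88°) = -0.70033
y = ρ sin φ = 0.71315 × sin(190.88°) = -0.13461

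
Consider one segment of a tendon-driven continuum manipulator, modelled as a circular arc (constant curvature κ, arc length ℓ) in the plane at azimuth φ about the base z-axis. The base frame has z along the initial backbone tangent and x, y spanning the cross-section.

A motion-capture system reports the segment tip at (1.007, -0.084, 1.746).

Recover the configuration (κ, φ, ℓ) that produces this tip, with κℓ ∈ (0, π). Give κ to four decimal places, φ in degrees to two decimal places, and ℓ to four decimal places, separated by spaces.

0.4966 355.23 2.1129

ρ = √(x²+y²) = √(1.007² + -0.084²) = 1.01050
φ = atan2(y, x) mod 360° = atan2(-0.084, 1.007) = 355.2316°
|p|² = ρ² + z² = 1.01050² + 1.746² = 4.06962
κ = 2ρ / |p|² = 2×1.01050 / 4.06962 = 0.49661
θ = 2·atan2(ρ, z) = 2·atan2(1.01050, 1.746) = 1.04930 rad
ℓ = θ/κ = 1.04930/0.49661 = 2.11294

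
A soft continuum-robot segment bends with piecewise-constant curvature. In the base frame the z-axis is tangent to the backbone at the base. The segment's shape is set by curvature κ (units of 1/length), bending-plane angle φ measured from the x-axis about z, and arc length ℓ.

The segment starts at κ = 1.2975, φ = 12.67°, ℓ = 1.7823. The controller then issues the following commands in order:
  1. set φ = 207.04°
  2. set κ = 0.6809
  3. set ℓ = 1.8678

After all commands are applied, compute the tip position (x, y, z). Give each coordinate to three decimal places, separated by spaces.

-0.923 -0.471 1.403

initial: κ=1.2975, φ=12.67°, ℓ=1.7823
cmd 1: set φ=207.04° → (κ,φ,ℓ)=(1.2975,207.04°,1.7823) → tip=(-1.1502,-0.5871,0.5682)
cmd 2: set κ=0.6809 → (κ,φ,ℓ)=(0.6809,207.04°,1.7823) → tip=(-0.8507,-0.4342,1.3759)
cmd 3: set ℓ=1.8678 → (κ,φ,ℓ)=(0.6809,207.04°,1.8678) → tip=(-0.9228,-0.4710,1.4035)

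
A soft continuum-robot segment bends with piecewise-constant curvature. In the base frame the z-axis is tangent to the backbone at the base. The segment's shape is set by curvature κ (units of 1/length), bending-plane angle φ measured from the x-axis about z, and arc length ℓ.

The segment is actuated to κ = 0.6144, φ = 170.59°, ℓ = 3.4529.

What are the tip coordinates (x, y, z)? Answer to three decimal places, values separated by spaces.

θ = κ·ℓ = 0.6144 × 3.4529 = 2.12146 rad
ρ = (1 − cos θ)/κ = (1 − -0.52325)/0.6144 = 2.47926
z = sin θ / κ = 0.85218/0.6144 = 1.38701
x = ρ cos φ = 2.47926 × cos(170.59°) = -2.44589
y = ρ sin φ = 2.47926 × sin(170.59°) = 0.40535

-2.446 0.405 1.387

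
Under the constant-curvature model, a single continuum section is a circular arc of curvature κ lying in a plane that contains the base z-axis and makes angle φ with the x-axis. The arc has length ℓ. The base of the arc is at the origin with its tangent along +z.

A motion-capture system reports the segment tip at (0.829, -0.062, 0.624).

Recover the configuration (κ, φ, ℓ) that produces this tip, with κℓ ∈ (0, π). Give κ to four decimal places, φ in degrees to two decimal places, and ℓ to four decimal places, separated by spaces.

1.5388 355.72 1.2047

ρ = √(x²+y²) = √(0.829² + -0.062²) = 0.83132
φ = atan2(y, x) mod 360° = atan2(-0.062, 0.829) = 355.7229°
|p|² = ρ² + z² = 0.83132² + 0.624² = 1.08046
κ = 2ρ / |p|² = 2×0.83132 / 1.08046 = 1.53882
θ = 2·atan2(ρ, z) = 2·atan2(0.83132, 0.624) = 1.85380 rad
ℓ = θ/κ = 1.85380/1.53882 = 1.20469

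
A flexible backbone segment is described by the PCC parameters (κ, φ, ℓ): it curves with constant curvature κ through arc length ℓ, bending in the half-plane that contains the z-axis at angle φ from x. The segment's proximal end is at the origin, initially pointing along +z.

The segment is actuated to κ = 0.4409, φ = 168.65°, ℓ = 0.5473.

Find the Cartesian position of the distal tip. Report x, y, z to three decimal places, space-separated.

θ = κ·ℓ = 0.4409 × 0.5473 = 0.24130 rad
ρ = (1 − cos θ)/κ = (1 − 0.97103)/0.4409 = 0.06571
z = sin θ / κ = 0.23897/0.4409 = 0.54200
x = ρ cos φ = 0.06571 × cos(168.65°) = -0.06443
y = ρ sin φ = 0.06571 × sin(168.65°) = 0.01293

-0.064 0.013 0.542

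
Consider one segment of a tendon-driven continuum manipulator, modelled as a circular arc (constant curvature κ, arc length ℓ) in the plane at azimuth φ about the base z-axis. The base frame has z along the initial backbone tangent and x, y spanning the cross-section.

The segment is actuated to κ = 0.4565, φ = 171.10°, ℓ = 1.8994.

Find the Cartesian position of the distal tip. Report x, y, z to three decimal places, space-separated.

θ = κ·ℓ = 0.4565 × 1.8994 = 0.86708 rad
ρ = (1 − cos θ)/κ = (1 − 0.64706)/0.4565 = 0.77315
z = sin θ / κ = 0.76244/0.4565 = 1.67019
x = ρ cos φ = 0.77315 × cos(171.10°) = -0.76384
y = ρ sin φ = 0.77315 × sin(171.10°) = 0.11961

-0.764 0.120 1.670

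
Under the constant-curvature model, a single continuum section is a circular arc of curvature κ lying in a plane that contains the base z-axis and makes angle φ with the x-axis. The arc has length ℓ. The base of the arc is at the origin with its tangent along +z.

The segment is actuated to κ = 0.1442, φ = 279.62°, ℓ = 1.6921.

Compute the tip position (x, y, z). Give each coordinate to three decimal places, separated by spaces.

0.034 -0.203 1.675

θ = κ·ℓ = 0.1442 × 1.6921 = 0.24400 rad
ρ = (1 − cos θ)/κ = (1 − 0.97038)/0.1442 = 0.20541
z = sin θ / κ = 0.24159/0.1442 = 1.67536
x = ρ cos φ = 0.20541 × cos(279.62°) = 0.03433
y = ρ sin φ = 0.20541 × sin(279.62°) = -0.20253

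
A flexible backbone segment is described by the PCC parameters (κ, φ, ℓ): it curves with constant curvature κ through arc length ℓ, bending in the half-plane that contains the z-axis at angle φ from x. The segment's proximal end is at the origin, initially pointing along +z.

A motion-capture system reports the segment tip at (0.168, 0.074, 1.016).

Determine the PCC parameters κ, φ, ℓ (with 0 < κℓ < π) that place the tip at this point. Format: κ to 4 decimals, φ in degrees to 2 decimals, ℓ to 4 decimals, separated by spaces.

0.3444 23.77 1.0380

ρ = √(x²+y²) = √(0.168² + 0.074²) = 0.18358
φ = atan2(y, x) mod 360° = atan2(0.074, 0.168) = 23.7723°
|p|² = ρ² + z² = 0.18358² + 1.016² = 1.06596
κ = 2ρ / |p|² = 2×0.18358 / 1.06596 = 0.34443
θ = 2·atan2(ρ, z) = 2·atan2(0.18358, 1.016) = 0.35751 rad
ℓ = θ/κ = 0.35751/0.34443 = 1.03797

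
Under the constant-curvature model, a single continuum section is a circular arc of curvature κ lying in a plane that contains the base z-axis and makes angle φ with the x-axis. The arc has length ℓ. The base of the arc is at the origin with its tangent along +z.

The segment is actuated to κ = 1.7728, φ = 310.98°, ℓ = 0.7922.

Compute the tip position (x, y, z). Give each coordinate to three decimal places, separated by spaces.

0.309 -0.355 0.556

θ = κ·ℓ = 1.7728 × 0.7922 = 1.40441 rad
ρ = (1 − cos θ)/κ = (1 − 0.16562)/1.7728 = 0.47066
z = sin θ / κ = 0.98619/1.7728 = 0.55629
x = ρ cos φ = 0.47066 × cos(310.98°) = 0.30866
y = ρ sin φ = 0.47066 × sin(310.98°) = -0.35532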